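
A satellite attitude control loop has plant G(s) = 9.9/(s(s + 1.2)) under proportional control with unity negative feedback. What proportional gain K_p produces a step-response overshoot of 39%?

K_p = 0.441

From %OS = 100·exp(−πζ/√(1−ζ²)) = 39%, ζ = −ln(0.39)/√(π²+ln²(0.39)) = 0.2871.
Characteristic equation s² + 1.2s + 9.9K_p = 0 gives ζ = 1.2/(2√(9.9K_p)).
Setting ζ = 0.2871: √(9.9K_p) = 1.2/(2·0.2871) = 2.09, so K_p = 4.367/9.9 = 0.441.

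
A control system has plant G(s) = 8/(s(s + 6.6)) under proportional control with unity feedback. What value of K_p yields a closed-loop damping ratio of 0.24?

Closed-loop characteristic equation: s² + 6.6s + K_p·8 = 0.
So ω_n = √(8K_p) and 2ζω_n = 6.6, giving ζ = 6.6/(2√(8K_p)).
Setting ζ = 0.24: √(8K_p) = 6.6/(2·0.24) = 13.75, so K_p = 189.1/8 = 23.6.

K_p = 23.6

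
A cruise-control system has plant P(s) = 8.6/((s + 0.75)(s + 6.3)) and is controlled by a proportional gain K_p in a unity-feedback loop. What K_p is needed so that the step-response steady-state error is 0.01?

For a type-0 loop with proportional control, e_ss = 1/(1 + K_p·P(0)).
P(0) = 1.82. Require 1/(1 + K_p·1.82) = 0.01, so 1 + 1.82·K_p = 100.
K_p = (100 − 1)/1.82 = 54.4.

K_p = 54.4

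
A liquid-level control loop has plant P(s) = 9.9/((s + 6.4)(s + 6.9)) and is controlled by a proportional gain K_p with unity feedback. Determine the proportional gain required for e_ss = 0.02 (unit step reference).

K_p = 219

The loop is type 0, so e_ss(step) = 1/(1 + K_pos) with K_pos = K_p·P(0).
P(0) = 0.2242. Require 1/(1 + K_p·0.2242) = 0.02, so 1 + 0.2242·K_p = 50.
K_p = (50 − 1)/0.2242 = 219.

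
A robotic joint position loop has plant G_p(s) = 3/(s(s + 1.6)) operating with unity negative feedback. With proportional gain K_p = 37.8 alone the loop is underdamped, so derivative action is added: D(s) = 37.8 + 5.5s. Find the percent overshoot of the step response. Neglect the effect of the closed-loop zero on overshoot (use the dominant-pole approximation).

0.631%

Forward path: (37.8 + 5.5s)·3/(s(s+1.6)). The closed-loop characteristic equation is s² + (1.6 + 3·5.5)s + 3·37.8 = 0.
That is s² + 18.1s + 113.4 = 0, so ω_n = 10.65 rad/s and ζ = 18.1/(2·10.65) = 0.8498.
%OS = 100·exp(−πζ/√(1−ζ²)) = 0.631%.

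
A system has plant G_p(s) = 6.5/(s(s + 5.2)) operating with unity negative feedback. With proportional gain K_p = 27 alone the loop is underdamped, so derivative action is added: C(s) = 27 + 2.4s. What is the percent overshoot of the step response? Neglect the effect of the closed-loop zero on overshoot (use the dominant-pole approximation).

Forward path: (27 + 2.4s)·6.5/(s(s+5.2)). The closed-loop characteristic equation is s² + (5.2 + 6.5·2.4)s + 6.5·27 = 0.
That is s² + 20.8s + 175.5 = 0, so ω_n = 13.25 rad/s and ζ = 20.8/(2·13.25) = 0.785.
%OS = 100·exp(−πζ/√(1−ζ²)) = 1.87%.

1.87%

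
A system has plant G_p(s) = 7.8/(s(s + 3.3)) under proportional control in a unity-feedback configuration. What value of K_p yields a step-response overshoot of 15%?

From %OS = 100·exp(−πζ/√(1−ζ²)) = 15%, ζ = −ln(0.15)/√(π²+ln²(0.15)) = 0.5169.
Characteristic equation s² + 3.3s + 7.8K_p = 0 gives ζ = 3.3/(2√(7.8K_p)).
Setting ζ = 0.5169: √(7.8K_p) = 3.3/(2·0.5169) = 3.192, so K_p = 10.19/7.8 = 1.31.

K_p = 1.31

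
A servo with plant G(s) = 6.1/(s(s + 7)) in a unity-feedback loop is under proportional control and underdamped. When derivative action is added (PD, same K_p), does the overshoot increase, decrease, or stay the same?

decrease

The derivative term adds K·K_d to the s-coefficient of the characteristic equation, raising 2ζω_n while ω_n is unchanged; ζ increases, so overshoot decreases.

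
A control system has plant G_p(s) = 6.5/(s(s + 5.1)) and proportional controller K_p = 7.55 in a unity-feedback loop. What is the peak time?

T_p = 0.481 s

The closed-loop denominator s² + 5.1s + 49.07 gives ω_n = √49.07 = 7.005 and ζ = 5.1/(2ω_n) = 0.364.
Damped frequency ω_d = ω_n√(1−ζ²) = 6.525 rad/s, so peak time T_p = π/ω_d = 0.481 s.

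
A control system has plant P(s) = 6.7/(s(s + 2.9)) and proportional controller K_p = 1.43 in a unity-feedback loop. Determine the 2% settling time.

The closed-loop denominator s² + 2.9s + 9.581 gives ω_n = √9.581 = 3.095 and ζ = 2.9/(2ω_n) = 0.4684.
2% settling time T_s ≈ 4/(ζω_n) = 4/1.45 = 2.76 s.

T_s ≈ 2.76 s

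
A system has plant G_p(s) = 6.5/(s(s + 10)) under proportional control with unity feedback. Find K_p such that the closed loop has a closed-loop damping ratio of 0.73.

K_p = 7.22

Closed-loop characteristic equation: s² + 10s + K_p·6.5 = 0.
So ω_n = √(6.5K_p) and 2ζω_n = 10, giving ζ = 10/(2√(6.5K_p)).
Setting ζ = 0.73: √(6.5K_p) = 10/(2·0.73) = 6.849, so K_p = 46.91/6.5 = 7.22.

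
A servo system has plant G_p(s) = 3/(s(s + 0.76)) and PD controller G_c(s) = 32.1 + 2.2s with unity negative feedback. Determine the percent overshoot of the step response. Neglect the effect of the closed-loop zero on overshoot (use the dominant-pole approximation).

Forward path: (32.1 + 2.2s)·3/(s(s+0.76)). The closed-loop characteristic equation is s² + (0.76 + 3·2.2)s + 3·32.1 = 0.
That is s² + 7.36s + 96.3 = 0, so ω_n = 9.813 rad/s and ζ = 7.36/(2·9.813) = 0.375.
%OS = 100·exp(−πζ/√(1−ζ²)) = 28.1%.

28.1%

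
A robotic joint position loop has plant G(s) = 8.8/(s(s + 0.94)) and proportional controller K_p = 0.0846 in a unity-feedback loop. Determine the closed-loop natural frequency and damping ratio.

ω_n = 0.863 rad/s, ζ = 0.545

With unity feedback the closed-loop characteristic equation is s² + 0.94s + 0.0846·8.8 = s² + 0.94s + 0.7445 = 0.
Matching s² + 2ζω_n s + ω_n²: ω_n = √0.7445 = 0.8628 rad/s and 2ζω_n = 0.94, so ζ = 0.94/(2·0.8628) = 0.545.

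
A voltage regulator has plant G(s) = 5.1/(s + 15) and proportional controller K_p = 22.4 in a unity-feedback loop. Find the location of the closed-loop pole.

s = -129.2

Closed-loop transfer function: T(s) = K_p·G(s)/(1 + K_p·G(s)) = 114.2/(s + 15 + 114.2) = 114.2/(s + 129.2).
The closed-loop pole is at s = −129.2.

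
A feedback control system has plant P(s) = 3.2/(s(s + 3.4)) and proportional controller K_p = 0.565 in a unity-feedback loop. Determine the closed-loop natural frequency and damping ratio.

The closed-loop denominator is s(s+3.4) + 0.565·3.2 = s² + 3.4s + 1.808.
So ω_n² = 1.808 ⇒ ω_n = 1.345 rad/s, and ζ = 3.4/(2ω_n) = 1.26.

ω_n = 1.34 rad/s, ζ = 1.26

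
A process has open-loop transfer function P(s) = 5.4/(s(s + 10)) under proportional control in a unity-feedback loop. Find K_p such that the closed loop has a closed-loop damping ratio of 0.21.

K_p = 105

Closed-loop characteristic equation: s² + 10s + K_p·5.4 = 0.
So ω_n = √(5.4K_p) and 2ζω_n = 10, giving ζ = 10/(2√(5.4K_p)).
Setting ζ = 0.21: √(5.4K_p) = 10/(2·0.21) = 23.81, so K_p = 566.9/5.4 = 105.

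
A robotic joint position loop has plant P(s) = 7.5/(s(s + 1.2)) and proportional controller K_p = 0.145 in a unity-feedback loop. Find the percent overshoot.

From 1 + K_pP(s) = 0: s² + 1.2s + 1.087 = 0 ⇒ ω_n = 1.043, ζ = 0.5754.
%OS = 100·exp(−πζ/√(1−ζ²)) = 100·exp(−π·0.5754/√0.669) = 11%.

11%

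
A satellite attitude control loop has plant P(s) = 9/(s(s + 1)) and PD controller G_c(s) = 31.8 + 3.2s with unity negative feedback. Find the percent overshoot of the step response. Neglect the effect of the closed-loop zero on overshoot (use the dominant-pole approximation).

0.29%

Forward path: (31.8 + 3.2s)·9/(s(s+1)). The closed-loop characteristic equation is s² + (1 + 9·3.2)s + 9·31.8 = 0.
That is s² + 29.8s + 286.2 = 0, so ω_n = 16.92 rad/s and ζ = 29.8/(2·16.92) = 0.8807.
%OS = 100·exp(−πζ/√(1−ζ²)) = 0.29%.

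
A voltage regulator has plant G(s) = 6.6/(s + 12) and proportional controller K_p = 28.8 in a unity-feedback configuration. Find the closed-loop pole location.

s = -202.1

Closed-loop transfer function: T(s) = K_p·G(s)/(1 + K_p·G(s)) = 190.1/(s + 12 + 190.1) = 190.1/(s + 202.1).
The closed-loop pole is at s = −202.1.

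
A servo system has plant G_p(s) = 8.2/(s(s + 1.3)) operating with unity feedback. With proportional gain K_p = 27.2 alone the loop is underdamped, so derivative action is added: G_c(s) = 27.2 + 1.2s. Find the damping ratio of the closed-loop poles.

Forward path: (27.2 + 1.2s)·8.2/(s(s+1.3)). The closed-loop characteristic equation is s² + (1.3 + 8.2·1.2)s + 8.2·27.2 = 0.
That is s² + 11.14s + 223 = 0, so ω_n = 14.93 rad/s and ζ = 11.14/(2·14.93) = 0.373.

ζ = 0.373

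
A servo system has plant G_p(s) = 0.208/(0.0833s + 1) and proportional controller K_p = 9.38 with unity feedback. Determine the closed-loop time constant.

τ = 0.0282 s

Closed loop: T(s) = K_p·G_p/(1+K_p·G_p) = 1.951/(0.0833s + 1 + 1.951), with pole at s = −(1 + 1.951)/0.0833 = −35.43.
Closed-loop time constant τ = 1/35.43 = 0.0282 s.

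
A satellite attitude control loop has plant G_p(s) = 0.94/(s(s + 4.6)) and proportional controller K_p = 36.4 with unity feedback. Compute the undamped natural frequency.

1 + K_p·G_p(s) = 0 gives s² + 4.6s + 34.22 = 0.
Matching s² + 2ζω_n s + ω_n²: ω_n = √34.22 = 5.849 rad/s and 2ζω_n = 4.6, so ζ = 4.6/(2·5.849) = 0.393.

ω_n = 5.85 rad/s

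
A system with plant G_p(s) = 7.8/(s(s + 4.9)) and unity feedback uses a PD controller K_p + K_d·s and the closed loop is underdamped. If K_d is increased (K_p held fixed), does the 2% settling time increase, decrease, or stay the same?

Characteristic equation s² + (4.9 + 7.8K_d)s + 7.8K_p = 0: raising K_d increases ζω_n = (4.9+7.8K_d)/2 while the loop stays underdamped, so T_s ≈ 4/(ζω_n) decreases.

decrease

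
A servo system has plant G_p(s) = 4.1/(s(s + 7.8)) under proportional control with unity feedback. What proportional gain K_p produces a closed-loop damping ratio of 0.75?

Closed-loop characteristic equation: s² + 7.8s + K_p·4.1 = 0.
So ω_n = √(4.1K_p) and 2ζω_n = 7.8, giving ζ = 7.8/(2√(4.1K_p)).
Setting ζ = 0.75: √(4.1K_p) = 7.8/(2·0.75) = 5.2, so K_p = 27.04/4.1 = 6.6.

K_p = 6.6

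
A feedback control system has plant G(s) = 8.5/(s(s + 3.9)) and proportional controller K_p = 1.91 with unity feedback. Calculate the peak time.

T_p = 0.891 s

The closed-loop denominator s² + 3.9s + 16.23 gives ω_n = √16.23 = 4.029 and ζ = 3.9/(2ω_n) = 0.484.
Damped frequency ω_d = ω_n√(1−ζ²) = 3.526 rad/s, so peak time T_p = π/ω_d = 0.891 s.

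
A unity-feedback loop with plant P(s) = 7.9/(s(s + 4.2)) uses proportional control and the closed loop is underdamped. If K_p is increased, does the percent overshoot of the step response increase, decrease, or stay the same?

Characteristic equation s² + 4.2s + K_p·7.9 = 0: raising K_p raises ω_n while 2ζω_n = 4.2 is fixed, so ζ falls and overshoot grows.

increase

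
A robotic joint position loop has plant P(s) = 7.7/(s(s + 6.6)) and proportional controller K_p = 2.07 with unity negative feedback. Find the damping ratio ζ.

1 + K_p·P(s) = 0 gives s² + 6.6s + 15.94 = 0.
So ω_n² = 15.94 ⇒ ω_n = 3.992 rad/s, and ζ = 6.6/(2ω_n) = 0.827.

ζ = 0.827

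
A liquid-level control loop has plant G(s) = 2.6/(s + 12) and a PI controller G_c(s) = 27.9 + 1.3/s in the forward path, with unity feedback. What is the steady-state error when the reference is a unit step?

The open loop G_c(s)G(s) has a pole at the origin (type 1), so the static position error constant is infinite and e_ss = 1/(1+∞) = 0.

0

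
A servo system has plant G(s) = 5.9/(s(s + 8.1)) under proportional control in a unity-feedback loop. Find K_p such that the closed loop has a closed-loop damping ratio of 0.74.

K_p = 5.08

Closed-loop characteristic equation: s² + 8.1s + K_p·5.9 = 0.
So ω_n = √(5.9K_p) and 2ζω_n = 8.1, giving ζ = 8.1/(2√(5.9K_p)).
Setting ζ = 0.74: √(5.9K_p) = 8.1/(2·0.74) = 5.473, so K_p = 29.95/5.9 = 5.08.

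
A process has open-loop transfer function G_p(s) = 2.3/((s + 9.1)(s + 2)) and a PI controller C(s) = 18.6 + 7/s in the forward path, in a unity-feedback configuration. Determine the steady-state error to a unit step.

The open loop C(s)G_p(s) has a pole at the origin (type 1), so the static position error constant is infinite and e_ss = 1/(1+∞) = 0.

0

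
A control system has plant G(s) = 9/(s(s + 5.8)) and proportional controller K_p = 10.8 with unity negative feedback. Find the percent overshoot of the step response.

38%

From 1 + K_pG(s) = 0: s² + 5.8s + 97.2 = 0 ⇒ ω_n = 9.859, ζ = 0.2941.
%OS = 100·exp(−πζ/√(1−ζ²)) = 100·exp(−π·0.2941/√0.9135) = 38%.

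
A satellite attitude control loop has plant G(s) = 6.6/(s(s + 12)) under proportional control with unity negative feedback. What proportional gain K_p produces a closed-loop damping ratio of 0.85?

K_p = 7.55

Closed-loop characteristic equation: s² + 12s + K_p·6.6 = 0.
So ω_n = √(6.6K_p) and 2ζω_n = 12, giving ζ = 12/(2√(6.6K_p)).
Setting ζ = 0.85: √(6.6K_p) = 12/(2·0.85) = 7.059, so K_p = 49.83/6.6 = 7.55.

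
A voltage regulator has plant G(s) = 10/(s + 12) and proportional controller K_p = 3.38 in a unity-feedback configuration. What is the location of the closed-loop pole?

Closed-loop transfer function: T(s) = K_p·G(s)/(1 + K_p·G(s)) = 33.8/(s + 12 + 33.8) = 33.8/(s + 45.8).
The closed-loop pole is at s = −45.8.

s = -45.8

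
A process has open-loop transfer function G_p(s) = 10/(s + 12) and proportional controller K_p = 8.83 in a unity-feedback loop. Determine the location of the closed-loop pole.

s = -100.3

Closed-loop transfer function: T(s) = K_p·G_p(s)/(1 + K_p·G_p(s)) = 88.3/(s + 12 + 88.3) = 88.3/(s + 100.3).
The closed-loop pole is at s = −100.3.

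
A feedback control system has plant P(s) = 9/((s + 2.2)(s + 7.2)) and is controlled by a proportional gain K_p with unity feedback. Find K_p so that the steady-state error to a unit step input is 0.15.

For a type-0 loop with proportional control, e_ss = 1/(1 + K_p·P(0)).
P(0) = 0.5682. Require 1/(1 + K_p·0.5682) = 0.15, so 1 + 0.5682·K_p = 6.667.
K_p = (6.667 − 1)/0.5682 = 9.97.

K_p = 9.97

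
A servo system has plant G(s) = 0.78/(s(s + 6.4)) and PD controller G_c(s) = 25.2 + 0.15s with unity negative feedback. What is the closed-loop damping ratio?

ζ = 0.735

Forward path: (25.2 + 0.15s)·0.78/(s(s+6.4)). The closed-loop characteristic equation is s² + (6.4 + 0.78·0.15)s + 0.78·25.2 = 0.
That is s² + 6.517s + 19.66 = 0, so ω_n = 4.434 rad/s and ζ = 6.517/(2·4.434) = 0.735.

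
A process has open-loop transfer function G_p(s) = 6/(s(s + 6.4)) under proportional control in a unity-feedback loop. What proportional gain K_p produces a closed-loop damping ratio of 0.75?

K_p = 3.03

Closed-loop characteristic equation: s² + 6.4s + K_p·6 = 0.
So ω_n = √(6K_p) and 2ζω_n = 6.4, giving ζ = 6.4/(2√(6K_p)).
Setting ζ = 0.75: √(6K_p) = 6.4/(2·0.75) = 4.267, so K_p = 18.2/6 = 3.03.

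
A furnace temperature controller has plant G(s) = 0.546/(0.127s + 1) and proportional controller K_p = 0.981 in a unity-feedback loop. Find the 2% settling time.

T_s ≈ 0.331 s

Closed loop: T(s) = K_p·G/(1+K_p·G) = 0.5356/(0.127s + 1 + 0.5356), with pole at s = −(1 + 0.5356)/0.127 = −12.09.
τ = 1/12.09 = 0.0827 s, so 2% settling time ≈ 4τ = 0.331 s.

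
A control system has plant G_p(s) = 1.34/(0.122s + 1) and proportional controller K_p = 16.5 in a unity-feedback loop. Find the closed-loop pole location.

s = -189.4

Closed loop: T(s) = K_p·G_p/(1+K_p·G_p) = 22.11/(0.122s + 1 + 22.11), with pole at s = −(1 + 22.11)/0.122 = −189.4.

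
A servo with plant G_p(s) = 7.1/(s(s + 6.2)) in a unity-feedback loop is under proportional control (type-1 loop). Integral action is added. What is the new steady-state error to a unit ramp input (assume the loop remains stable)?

0

The integrator raises the loop to type 2, so K_v → ∞ and e_ss to a ramp is zero.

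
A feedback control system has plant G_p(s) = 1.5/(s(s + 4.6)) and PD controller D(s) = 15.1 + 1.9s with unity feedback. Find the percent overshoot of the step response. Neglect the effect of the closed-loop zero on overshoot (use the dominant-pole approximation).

1.92%

Forward path: (15.1 + 1.9s)·1.5/(s(s+4.6)). The closed-loop characteristic equation is s² + (4.6 + 1.5·1.9)s + 1.5·15.1 = 0.
That is s² + 7.45s + 22.65 = 0, so ω_n = 4.759 rad/s and ζ = 7.45/(2·4.759) = 0.7827.
%OS = 100·exp(−πζ/√(1−ζ²)) = 1.92%.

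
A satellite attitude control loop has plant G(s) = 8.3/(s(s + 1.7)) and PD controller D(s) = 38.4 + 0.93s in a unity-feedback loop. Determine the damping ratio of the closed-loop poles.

ζ = 0.264

Forward path: (38.4 + 0.93s)·8.3/(s(s+1.7)). The closed-loop characteristic equation is s² + (1.7 + 8.3·0.93)s + 8.3·38.4 = 0.
That is s² + 9.419s + 318.7 = 0, so ω_n = 17.85 rad/s and ζ = 9.419/(2·17.85) = 0.2638.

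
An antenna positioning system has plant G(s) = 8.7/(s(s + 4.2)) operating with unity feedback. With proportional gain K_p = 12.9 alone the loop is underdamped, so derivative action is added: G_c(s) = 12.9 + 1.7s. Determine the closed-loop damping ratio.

ζ = 0.896

Forward path: (12.9 + 1.7s)·8.7/(s(s+4.2)). The closed-loop characteristic equation is s² + (4.2 + 8.7·1.7)s + 8.7·12.9 = 0.
That is s² + 18.99s + 112.2 = 0, so ω_n = 10.59 rad/s and ζ = 18.99/(2·10.59) = 0.8963.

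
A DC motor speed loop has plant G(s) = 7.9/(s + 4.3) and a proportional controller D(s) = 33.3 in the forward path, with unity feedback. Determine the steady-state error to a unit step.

The loop is type 0. Static position error constant K_pos = D(0)·G(0) = 33.3·1.837 = 61.18.
Steady-state error to a unit step: e_ss = 1/(1+K_pos) = 1/62.18 = 0.0161.

0.0161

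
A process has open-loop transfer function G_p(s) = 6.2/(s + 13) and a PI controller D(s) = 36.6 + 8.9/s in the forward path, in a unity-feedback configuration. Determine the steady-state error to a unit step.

0

The open loop D(s)G_p(s) has a pole at the origin (type 1), so the static position error constant is infinite and e_ss = 1/(1+∞) = 0.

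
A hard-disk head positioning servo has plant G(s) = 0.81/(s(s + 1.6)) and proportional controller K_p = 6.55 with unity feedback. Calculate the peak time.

Closed-loop characteristic equation: s² + 1.6s + 5.306 = 0, so ω_n = 2.303 rad/s and ζ = 1.6/(2·2.303) = 0.3473.
Damped frequency ω_d = ω_n√(1−ζ²) = 2.16 rad/s, so peak time T_p = π/ω_d = 1.45 s.

T_p = 1.45 s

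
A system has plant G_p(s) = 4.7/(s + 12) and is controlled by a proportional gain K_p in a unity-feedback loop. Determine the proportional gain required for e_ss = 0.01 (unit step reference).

K_p = 253

For a type-0 loop with proportional control, e_ss = 1/(1 + K_p·G_p(0)).
G_p(0) = 0.3917. Require 1/(1 + K_p·0.3917) = 0.01, so 1 + 0.3917·K_p = 100.
K_p = (100 − 1)/0.3917 = 253.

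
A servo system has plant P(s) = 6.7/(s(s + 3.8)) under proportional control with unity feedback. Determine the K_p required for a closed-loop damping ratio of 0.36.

K_p = 4.16

Closed-loop characteristic equation: s² + 3.8s + K_p·6.7 = 0.
So ω_n = √(6.7K_p) and 2ζω_n = 3.8, giving ζ = 3.8/(2√(6.7K_p)).
Setting ζ = 0.36: √(6.7K_p) = 3.8/(2·0.36) = 5.278, so K_p = 27.85/6.7 = 4.16.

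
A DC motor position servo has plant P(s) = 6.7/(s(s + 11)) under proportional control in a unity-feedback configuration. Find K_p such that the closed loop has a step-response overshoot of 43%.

From %OS = 100·exp(−πζ/√(1−ζ²)) = 43%, ζ = −ln(0.43)/√(π²+ln²(0.43)) = 0.2594.
Characteristic equation s² + 11s + 6.7K_p = 0 gives ζ = 11/(2√(6.7K_p)).
Setting ζ = 0.2594: √(6.7K_p) = 11/(2·0.2594) = 21.2, so K_p = 449.4/6.7 = 67.1.

K_p = 67.1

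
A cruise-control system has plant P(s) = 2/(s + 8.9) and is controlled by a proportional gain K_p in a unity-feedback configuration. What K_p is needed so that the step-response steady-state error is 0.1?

For a type-0 loop with proportional control, e_ss = 1/(1 + K_p·P(0)).
P(0) = 0.2247. Require 1/(1 + K_p·0.2247) = 0.1, so 1 + 0.2247·K_p = 10.
K_p = (10 − 1)/0.2247 = 40.1.

K_p = 40.1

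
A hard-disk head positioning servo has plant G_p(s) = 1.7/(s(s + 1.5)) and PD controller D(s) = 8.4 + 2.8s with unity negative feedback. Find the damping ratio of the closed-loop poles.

Forward path: (8.4 + 2.8s)·1.7/(s(s+1.5)). The closed-loop characteristic equation is s² + (1.5 + 1.7·2.8)s + 1.7·8.4 = 0.
That is s² + 6.26s + 14.28 = 0, so ω_n = 3.779 rad/s and ζ = 6.26/(2·3.779) = 0.8283.

ζ = 0.828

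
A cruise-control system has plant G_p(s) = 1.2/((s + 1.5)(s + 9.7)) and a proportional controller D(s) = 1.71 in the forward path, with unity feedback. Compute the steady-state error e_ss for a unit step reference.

0.876

The loop is type 0. Static position error constant K_pos = D(0)·G_p(0) = 1.71·0.08247 = 0.141.
Steady-state error to a unit step: e_ss = 1/(1+K_pos) = 1/1.141 = 0.876.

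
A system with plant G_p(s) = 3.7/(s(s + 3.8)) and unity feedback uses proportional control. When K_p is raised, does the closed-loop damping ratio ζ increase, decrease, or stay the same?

decrease

ζ = 3.8/(2√(3.7K_p)); increasing K_p raises the denominator, so ζ falls.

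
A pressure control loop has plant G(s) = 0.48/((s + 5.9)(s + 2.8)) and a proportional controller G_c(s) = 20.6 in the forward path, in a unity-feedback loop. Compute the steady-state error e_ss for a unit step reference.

The loop is type 0. Static position error constant K_pos = G_c(0)·G(0) = 20.6·0.02906 = 0.5985.
Steady-state error to a unit step: e_ss = 1/(1+K_pos) = 1/1.599 = 0.626.

0.626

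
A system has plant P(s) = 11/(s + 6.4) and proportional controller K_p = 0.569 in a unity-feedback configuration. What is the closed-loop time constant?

τ = 0.079 s

Closed-loop transfer function: T(s) = K_p·P(s)/(1 + K_p·P(s)) = 6.259/(s + 6.4 + 6.259) = 6.259/(s + 12.66).
Time constant τ = 1/12.66 = 0.079 s.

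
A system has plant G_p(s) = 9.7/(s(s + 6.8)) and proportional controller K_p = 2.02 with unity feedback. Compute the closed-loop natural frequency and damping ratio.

ω_n = 4.43 rad/s, ζ = 0.768

The closed-loop denominator is s(s+6.8) + 2.02·9.7 = s² + 6.8s + 19.59.
Matching s² + 2ζω_n s + ω_n²: ω_n = √19.59 = 4.427 rad/s and 2ζω_n = 6.8, so ζ = 6.8/(2·4.427) = 0.768.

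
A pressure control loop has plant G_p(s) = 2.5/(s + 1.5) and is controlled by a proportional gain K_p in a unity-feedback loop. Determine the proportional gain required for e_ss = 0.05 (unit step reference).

K_p = 11.4

For a type-0 loop with proportional control, e_ss = 1/(1 + K_p·G_p(0)).
G_p(0) = 1.667. Require 1/(1 + K_p·1.667) = 0.05, so 1 + 1.667·K_p = 20.
K_p = (20 − 1)/1.667 = 11.4.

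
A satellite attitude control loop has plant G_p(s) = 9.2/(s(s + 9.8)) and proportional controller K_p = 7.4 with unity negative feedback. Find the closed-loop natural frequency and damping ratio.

ω_n = 8.25 rad/s, ζ = 0.594

With unity feedback the closed-loop characteristic equation is s² + 9.8s + 7.4·9.2 = s² + 9.8s + 68.08 = 0.
Matching s² + 2ζω_n s + ω_n²: ω_n = √68.08 = 8.251 rad/s and 2ζω_n = 9.8, so ζ = 9.8/(2·8.251) = 0.594.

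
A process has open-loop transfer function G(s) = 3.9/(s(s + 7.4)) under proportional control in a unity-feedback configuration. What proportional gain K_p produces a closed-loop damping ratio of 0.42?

K_p = 19.9

Closed-loop characteristic equation: s² + 7.4s + K_p·3.9 = 0.
So ω_n = √(3.9K_p) and 2ζω_n = 7.4, giving ζ = 7.4/(2√(3.9K_p)).
Setting ζ = 0.42: √(3.9K_p) = 7.4/(2·0.42) = 8.81, so K_p = 77.61/3.9 = 19.9.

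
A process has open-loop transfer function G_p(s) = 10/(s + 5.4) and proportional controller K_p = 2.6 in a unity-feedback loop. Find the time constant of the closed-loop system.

τ = 0.0318 s

Closed-loop transfer function: T(s) = K_p·G_p(s)/(1 + K_p·G_p(s)) = 26/(s + 5.4 + 26) = 26/(s + 31.4).
Time constant τ = 1/31.4 = 0.0318 s.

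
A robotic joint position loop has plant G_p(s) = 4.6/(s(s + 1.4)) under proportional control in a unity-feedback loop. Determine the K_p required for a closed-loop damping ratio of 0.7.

Closed-loop characteristic equation: s² + 1.4s + K_p·4.6 = 0.
So ω_n = √(4.6K_p) and 2ζω_n = 1.4, giving ζ = 1.4/(2√(4.6K_p)).
Setting ζ = 0.7: √(4.6K_p) = 1.4/(2·0.7) = 1, so K_p = 1/4.6 = 0.217.

K_p = 0.217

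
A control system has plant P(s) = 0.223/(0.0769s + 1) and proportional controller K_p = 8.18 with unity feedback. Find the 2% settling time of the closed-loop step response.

T_s ≈ 0.109 s

Closed loop: T(s) = K_p·P/(1+K_p·P) = 1.824/(0.0769s + 1 + 1.824), with pole at s = −(1 + 1.824)/0.0769 = −36.72.
τ = 1/36.72 = 0.02723 s, so 2% settling time ≈ 4τ = 0.109 s.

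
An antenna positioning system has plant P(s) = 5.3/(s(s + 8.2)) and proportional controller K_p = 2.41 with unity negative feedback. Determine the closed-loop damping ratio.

ζ = 1.15

1 + K_p·P(s) = 0 gives s² + 8.2s + 12.77 = 0.
Matching s² + 2ζω_n s + ω_n²: ω_n = √12.77 = 3.574 rad/s and 2ζω_n = 8.2, so ζ = 8.2/(2·3.574) = 1.15.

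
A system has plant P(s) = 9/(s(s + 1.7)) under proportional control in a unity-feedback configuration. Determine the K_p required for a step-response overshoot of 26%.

From %OS = 100·exp(−πζ/√(1−ζ²)) = 26%, ζ = −ln(0.26)/√(π²+ln²(0.26)) = 0.3941.
Characteristic equation s² + 1.7s + 9K_p = 0 gives ζ = 1.7/(2√(9K_p)).
Setting ζ = 0.3941: √(9K_p) = 1.7/(2·0.3941) = 2.157, so K_p = 4.652/9 = 0.517.

K_p = 0.517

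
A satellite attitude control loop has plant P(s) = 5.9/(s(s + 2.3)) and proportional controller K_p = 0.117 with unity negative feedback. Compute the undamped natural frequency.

1 + K_p·P(s) = 0 gives s² + 2.3s + 0.6903 = 0.
So ω_n² = 0.6903 ⇒ ω_n = 0.8308 rad/s, and ζ = 2.3/(2ω_n) = 1.38.

ω_n = 0.831 rad/s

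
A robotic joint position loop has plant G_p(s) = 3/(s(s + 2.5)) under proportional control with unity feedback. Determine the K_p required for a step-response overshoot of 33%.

From %OS = 100·exp(−πζ/√(1−ζ²)) = 33%, ζ = −ln(0.33)/√(π²+ln²(0.33)) = 0.3328.
Characteristic equation s² + 2.5s + 3K_p = 0 gives ζ = 2.5/(2√(3K_p)).
Setting ζ = 0.3328: √(3K_p) = 2.5/(2·0.3328) = 3.756, so K_p = 14.11/3 = 4.7.

K_p = 4.7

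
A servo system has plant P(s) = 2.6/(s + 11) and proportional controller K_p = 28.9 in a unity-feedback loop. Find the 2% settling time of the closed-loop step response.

T_s ≈ 0.0464 s

Closed-loop transfer function: T(s) = K_p·P(s)/(1 + K_p·P(s)) = 75.14/(s + 11 + 75.14) = 75.14/(s + 86.14).
Time constant τ = 1/86.14 = 0.01161 s, so the 2% settling time is about 4τ = 0.0464 s.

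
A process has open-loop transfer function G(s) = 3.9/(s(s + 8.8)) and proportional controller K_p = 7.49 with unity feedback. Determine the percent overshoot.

1.22%

Closed-loop characteristic equation: s² + 8.8s + 29.21 = 0, so ω_n = 5.405 rad/s and ζ = 8.8/(2·5.405) = 0.8141.
%OS = 100·exp(−πζ/√(1−ζ²)) = 100·exp(−π·0.8141/√0.3372) = 1.22%.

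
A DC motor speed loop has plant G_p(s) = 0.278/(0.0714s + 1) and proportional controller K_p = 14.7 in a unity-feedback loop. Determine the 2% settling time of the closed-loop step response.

Closed loop: T(s) = K_p·G_p/(1+K_p·G_p) = 4.087/(0.0714s + 1 + 4.087), with pole at s = −(1 + 4.087)/0.0714 = −71.24.
τ = 1/71.24 = 0.01404 s, so 2% settling time ≈ 4τ = 0.0561 s.

T_s ≈ 0.0561 s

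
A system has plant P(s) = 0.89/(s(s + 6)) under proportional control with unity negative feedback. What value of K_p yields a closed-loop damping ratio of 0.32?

Closed-loop characteristic equation: s² + 6s + K_p·0.89 = 0.
So ω_n = √(0.89K_p) and 2ζω_n = 6, giving ζ = 6/(2√(0.89K_p)).
Setting ζ = 0.32: √(0.89K_p) = 6/(2·0.32) = 9.375, so K_p = 87.89/0.89 = 98.8.

K_p = 98.8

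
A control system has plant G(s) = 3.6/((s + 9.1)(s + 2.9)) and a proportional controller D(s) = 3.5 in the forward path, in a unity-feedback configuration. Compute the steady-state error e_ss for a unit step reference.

0.677

The loop is type 0. Static position error constant K_pos = D(0)·G(0) = 3.5·0.1364 = 0.4775.
Steady-state error to a unit step: e_ss = 1/(1+K_pos) = 1/1.477 = 0.677.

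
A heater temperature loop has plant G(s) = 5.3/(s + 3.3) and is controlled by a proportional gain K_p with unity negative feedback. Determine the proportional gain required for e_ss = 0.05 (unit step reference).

Steady-state error for a unit step on this type-0 loop is 1/(1 + K_p·G(0)).
G(0) = 1.606. Require 1/(1 + K_p·1.606) = 0.05, so 1 + 1.606·K_p = 20.
K_p = (20 − 1)/1.606 = 11.8.

K_p = 11.8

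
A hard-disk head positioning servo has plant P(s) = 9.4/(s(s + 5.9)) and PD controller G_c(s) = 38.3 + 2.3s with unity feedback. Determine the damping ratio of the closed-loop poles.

ζ = 0.725

Forward path: (38.3 + 2.3s)·9.4/(s(s+5.9)). The closed-loop characteristic equation is s² + (5.9 + 9.4·2.3)s + 9.4·38.3 = 0.
That is s² + 27.52s + 360 = 0, so ω_n = 18.97 rad/s and ζ = 27.52/(2·18.97) = 0.7252.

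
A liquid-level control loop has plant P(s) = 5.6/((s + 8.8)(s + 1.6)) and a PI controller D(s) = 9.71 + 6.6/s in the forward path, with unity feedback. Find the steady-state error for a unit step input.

0

The open loop D(s)P(s) has a pole at the origin (type 1), so the static position error constant is infinite and e_ss = 1/(1+∞) = 0.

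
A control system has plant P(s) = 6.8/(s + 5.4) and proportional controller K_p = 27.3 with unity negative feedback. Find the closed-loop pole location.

Closed-loop transfer function: T(s) = K_p·P(s)/(1 + K_p·P(s)) = 185.6/(s + 5.4 + 185.6) = 185.6/(s + 191).
The closed-loop pole is at s = −191.

s = -191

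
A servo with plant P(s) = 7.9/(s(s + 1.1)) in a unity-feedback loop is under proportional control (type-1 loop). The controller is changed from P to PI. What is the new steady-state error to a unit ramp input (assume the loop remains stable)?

0

The integrator raises the loop to type 2, so K_v → ∞ and e_ss to a ramp is zero.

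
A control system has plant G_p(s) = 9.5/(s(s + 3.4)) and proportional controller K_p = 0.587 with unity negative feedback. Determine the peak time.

Closed-loop characteristic equation: s² + 3.4s + 5.576 = 0, so ω_n = 2.361 rad/s and ζ = 3.4/(2·2.361) = 0.7199.
Damped frequency ω_d = ω_n√(1−ζ²) = 1.639 rad/s, so peak time T_p = π/ω_d = 1.92 s.

T_p = 1.92 s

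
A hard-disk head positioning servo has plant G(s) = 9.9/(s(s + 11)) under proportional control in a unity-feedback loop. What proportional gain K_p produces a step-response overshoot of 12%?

From %OS = 100·exp(−πζ/√(1−ζ²)) = 12%, ζ = −ln(0.12)/√(π²+ln²(0.12)) = 0.5594.
Characteristic equation s² + 11s + 9.9K_p = 0 gives ζ = 11/(2√(9.9K_p)).
Setting ζ = 0.5594: √(9.9K_p) = 11/(2·0.5594) = 9.832, so K_p = 96.66/9.9 = 9.76.

K_p = 9.76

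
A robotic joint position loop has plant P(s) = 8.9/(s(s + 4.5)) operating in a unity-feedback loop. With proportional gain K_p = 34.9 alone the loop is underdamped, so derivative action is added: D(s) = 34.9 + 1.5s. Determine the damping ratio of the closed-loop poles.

Forward path: (34.9 + 1.5s)·8.9/(s(s+4.5)). The closed-loop characteristic equation is s² + (4.5 + 8.9·1.5)s + 8.9·34.9 = 0.
That is s² + 17.85s + 310.6 = 0, so ω_n = 17.62 rad/s and ζ = 17.85/(2·17.62) = 0.5064.

ζ = 0.506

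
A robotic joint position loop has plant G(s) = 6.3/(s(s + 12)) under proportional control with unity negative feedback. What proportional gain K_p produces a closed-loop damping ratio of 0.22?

K_p = 118

Closed-loop characteristic equation: s² + 12s + K_p·6.3 = 0.
So ω_n = √(6.3K_p) and 2ζω_n = 12, giving ζ = 12/(2√(6.3K_p)).
Setting ζ = 0.22: √(6.3K_p) = 12/(2·0.22) = 27.27, so K_p = 743.8/6.3 = 118.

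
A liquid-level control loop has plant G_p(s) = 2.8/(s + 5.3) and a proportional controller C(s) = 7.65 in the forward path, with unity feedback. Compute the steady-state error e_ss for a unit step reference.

0.198

The loop is type 0. Static position error constant K_pos = C(0)·G_p(0) = 7.65·0.5283 = 4.042.
Steady-state error to a unit step: e_ss = 1/(1+K_pos) = 1/5.042 = 0.198.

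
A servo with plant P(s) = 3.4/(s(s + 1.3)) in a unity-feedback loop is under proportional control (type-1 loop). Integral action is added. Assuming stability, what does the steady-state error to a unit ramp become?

The integrator raises the loop to type 2, so K_v → ∞ and e_ss to a ramp is zero.

0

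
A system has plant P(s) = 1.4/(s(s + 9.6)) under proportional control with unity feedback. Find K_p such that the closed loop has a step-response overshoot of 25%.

K_p = 101

From %OS = 100·exp(−πζ/√(1−ζ²)) = 25%, ζ = −ln(0.25)/√(π²+ln²(0.25)) = 0.4037.
Characteristic equation s² + 9.6s + 1.4K_p = 0 gives ζ = 9.6/(2√(1.4K_p)).
Setting ζ = 0.4037: √(1.4K_p) = 9.6/(2·0.4037) = 11.89, so K_p = 141.4/1.4 = 101.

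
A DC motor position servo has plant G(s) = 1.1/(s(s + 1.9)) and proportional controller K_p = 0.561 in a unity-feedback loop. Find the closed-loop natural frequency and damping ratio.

1 + K_p·G(s) = 0 gives s² + 1.9s + 0.6171 = 0.
Matching s² + 2ζω_n s + ω_n²: ω_n = √0.6171 = 0.7856 rad/s and 2ζω_n = 1.9, so ζ = 1.9/(2·0.7856) = 1.21.

ω_n = 0.786 rad/s, ζ = 1.21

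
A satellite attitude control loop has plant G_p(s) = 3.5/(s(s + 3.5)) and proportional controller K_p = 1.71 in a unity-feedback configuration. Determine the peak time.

Closed-loop characteristic equation: s² + 3.5s + 5.985 = 0, so ω_n = 2.446 rad/s and ζ = 3.5/(2·2.446) = 0.7153.
Damped frequency ω_d = ω_n√(1−ζ²) = 1.71 rad/s, so peak time T_p = π/ω_d = 1.84 s.

T_p = 1.84 s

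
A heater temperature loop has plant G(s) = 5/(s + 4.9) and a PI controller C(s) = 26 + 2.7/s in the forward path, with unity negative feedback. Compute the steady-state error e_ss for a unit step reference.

The open loop C(s)G(s) has a pole at the origin (type 1), so the static position error constant is infinite and e_ss = 1/(1+∞) = 0.

0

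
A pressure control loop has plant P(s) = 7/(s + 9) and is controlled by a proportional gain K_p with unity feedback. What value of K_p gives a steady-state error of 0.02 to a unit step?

K_p = 63

For a type-0 loop with proportional control, e_ss = 1/(1 + K_p·P(0)).
P(0) = 0.7778. Require 1/(1 + K_p·0.7778) = 0.02, so 1 + 0.7778·K_p = 50.
K_p = (50 − 1)/0.7778 = 63.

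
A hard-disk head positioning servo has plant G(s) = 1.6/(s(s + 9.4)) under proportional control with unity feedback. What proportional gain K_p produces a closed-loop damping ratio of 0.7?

K_p = 28.2

Closed-loop characteristic equation: s² + 9.4s + K_p·1.6 = 0.
So ω_n = √(1.6K_p) and 2ζω_n = 9.4, giving ζ = 9.4/(2√(1.6K_p)).
Setting ζ = 0.7: √(1.6K_p) = 9.4/(2·0.7) = 6.714, so K_p = 45.08/1.6 = 28.2.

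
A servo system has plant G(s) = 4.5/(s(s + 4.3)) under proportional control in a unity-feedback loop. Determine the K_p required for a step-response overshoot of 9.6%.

From %OS = 100·exp(−πζ/√(1−ζ²)) = 9.6%, ζ = −ln(0.096)/√(π²+ln²(0.096)) = 0.5979.
Characteristic equation s² + 4.3s + 4.5K_p = 0 gives ζ = 4.3/(2√(4.5K_p)).
Setting ζ = 0.5979: √(4.5K_p) = 4.3/(2·0.5979) = 3.596, so K_p = 12.93/4.5 = 2.87.

K_p = 2.87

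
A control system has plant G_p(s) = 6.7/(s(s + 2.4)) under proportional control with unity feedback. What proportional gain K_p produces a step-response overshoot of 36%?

K_p = 2.25

From %OS = 100·exp(−πζ/√(1−ζ²)) = 36%, ζ = −ln(0.36)/√(π²+ln²(0.36)) = 0.3093.
Characteristic equation s² + 2.4s + 6.7K_p = 0 gives ζ = 2.4/(2√(6.7K_p)).
Setting ζ = 0.3093: √(6.7K_p) = 2.4/(2·0.3093) = 3.88, so K_p = 15.06/6.7 = 2.25.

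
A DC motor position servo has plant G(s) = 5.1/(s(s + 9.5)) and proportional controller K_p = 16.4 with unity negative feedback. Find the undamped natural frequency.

ω_n = 9.15 rad/s

1 + K_p·G(s) = 0 gives s² + 9.5s + 83.64 = 0.
So ω_n² = 83.64 ⇒ ω_n = 9.145 rad/s, and ζ = 9.5/(2ω_n) = 0.519.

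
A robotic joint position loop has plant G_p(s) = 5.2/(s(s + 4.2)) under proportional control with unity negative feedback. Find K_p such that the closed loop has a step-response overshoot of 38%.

K_p = 9.79

From %OS = 100·exp(−πζ/√(1−ζ²)) = 38%, ζ = −ln(0.38)/√(π²+ln²(0.38)) = 0.2943.
Characteristic equation s² + 4.2s + 5.2K_p = 0 gives ζ = 4.2/(2√(5.2K_p)).
Setting ζ = 0.2943: √(5.2K_p) = 4.2/(2·0.2943) = 7.134, so K_p = 50.9/5.2 = 9.79.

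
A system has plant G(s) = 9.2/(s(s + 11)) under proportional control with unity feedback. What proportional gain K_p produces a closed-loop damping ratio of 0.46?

Closed-loop characteristic equation: s² + 11s + K_p·9.2 = 0.
So ω_n = √(9.2K_p) and 2ζω_n = 11, giving ζ = 11/(2√(9.2K_p)).
Setting ζ = 0.46: √(9.2K_p) = 11/(2·0.46) = 11.96, so K_p = 143/9.2 = 15.5.

K_p = 15.5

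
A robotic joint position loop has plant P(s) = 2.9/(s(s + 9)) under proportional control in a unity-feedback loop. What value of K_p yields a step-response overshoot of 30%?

From %OS = 100·exp(−πζ/√(1−ζ²)) = 30%, ζ = −ln(0.3)/√(π²+ln²(0.3)) = 0.3579.
Characteristic equation s² + 9s + 2.9K_p = 0 gives ζ = 9/(2√(2.9K_p)).
Setting ζ = 0.3579: √(2.9K_p) = 9/(2·0.3579) = 12.57, so K_p = 158.1/2.9 = 54.5.

K_p = 54.5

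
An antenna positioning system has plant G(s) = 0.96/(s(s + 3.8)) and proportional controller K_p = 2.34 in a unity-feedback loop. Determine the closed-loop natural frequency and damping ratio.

The closed-loop denominator is s(s+3.8) + 2.34·0.96 = s² + 3.8s + 2.246.
Matching s² + 2ζω_n s + ω_n²: ω_n = √2.246 = 1.499 rad/s and 2ζω_n = 3.8, so ζ = 3.8/(2·1.499) = 1.27.

ω_n = 1.5 rad/s, ζ = 1.27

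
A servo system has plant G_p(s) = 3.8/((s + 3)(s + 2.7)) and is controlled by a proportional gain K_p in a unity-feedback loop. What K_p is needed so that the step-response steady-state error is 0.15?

K_p = 12.1

Steady-state error for a unit step on this type-0 loop is 1/(1 + K_p·G_p(0)).
G_p(0) = 0.4691. Require 1/(1 + K_p·0.4691) = 0.15, so 1 + 0.4691·K_p = 6.667.
K_p = (6.667 − 1)/0.4691 = 12.1.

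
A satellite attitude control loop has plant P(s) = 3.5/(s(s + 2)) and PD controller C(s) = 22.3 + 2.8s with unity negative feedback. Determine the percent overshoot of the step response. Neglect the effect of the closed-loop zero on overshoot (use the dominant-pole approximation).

5.97%

Forward path: (22.3 + 2.8s)·3.5/(s(s+2)). The closed-loop characteristic equation is s² + (2 + 3.5·2.8)s + 3.5·22.3 = 0.
That is s² + 11.8s + 78.05 = 0, so ω_n = 8.835 rad/s and ζ = 11.8/(2·8.835) = 0.6678.
%OS = 100·exp(−πζ/√(1−ζ²)) = 5.97%.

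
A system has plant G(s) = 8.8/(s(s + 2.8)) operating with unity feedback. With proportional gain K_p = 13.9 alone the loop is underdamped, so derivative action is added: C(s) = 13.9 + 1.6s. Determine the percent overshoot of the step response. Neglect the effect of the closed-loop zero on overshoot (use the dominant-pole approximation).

Forward path: (13.9 + 1.6s)·8.8/(s(s+2.8)). The closed-loop characteristic equation is s² + (2.8 + 8.8·1.6)s + 8.8·13.9 = 0.
That is s² + 16.88s + 122.3 = 0, so ω_n = 11.06 rad/s and ζ = 16.88/(2·11.06) = 0.7631.
%OS = 100·exp(−πζ/√(1−ζ²)) = 2.45%.

2.45%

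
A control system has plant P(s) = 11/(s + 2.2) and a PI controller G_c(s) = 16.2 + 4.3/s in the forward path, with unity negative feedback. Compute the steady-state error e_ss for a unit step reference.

0

The open loop G_c(s)P(s) has a pole at the origin (type 1), so the static position error constant is infinite and e_ss = 1/(1+∞) = 0.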